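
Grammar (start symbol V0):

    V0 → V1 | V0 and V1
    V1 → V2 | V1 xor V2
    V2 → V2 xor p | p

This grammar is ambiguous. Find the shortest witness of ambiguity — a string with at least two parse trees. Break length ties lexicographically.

length 1: no string has ≥2 trees
length 3: p xor p has 2 parse trees

Two derivations of p xor p:
  V0 ⇒ V1 ⇒ V2 ⇒ V2 xor p ⇒ p xor p
  V0 ⇒ V1 ⇒ V1 xor V2 ⇒ V2 xor V2 ⇒ p xor V2 ⇒ p xor p

p xor p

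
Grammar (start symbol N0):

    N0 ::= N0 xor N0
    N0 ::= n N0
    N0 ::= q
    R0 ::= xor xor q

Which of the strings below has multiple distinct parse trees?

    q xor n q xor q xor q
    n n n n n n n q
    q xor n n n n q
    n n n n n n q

q xor n q xor q xor q: 9 trees
n n n n n n n q: 1 tree
q xor n n n n q: 1 tree
n n n n n n q: 1 tree

q xor n q xor q xor q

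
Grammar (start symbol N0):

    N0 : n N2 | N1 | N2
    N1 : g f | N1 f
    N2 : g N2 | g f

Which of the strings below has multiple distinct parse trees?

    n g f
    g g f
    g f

g f

n g f: 1 tree
g g f: 1 tree
g f: 2 trees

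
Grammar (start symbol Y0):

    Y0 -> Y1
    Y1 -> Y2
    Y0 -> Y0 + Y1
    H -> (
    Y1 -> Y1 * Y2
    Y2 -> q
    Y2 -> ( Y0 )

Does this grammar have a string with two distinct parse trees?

Only Y0, Y1, Y2 are reachable from Y0; ignoring the rest: This is a standard precedence ladder (Y0 over Y1 over Y2), with each level left-recursive on its own operator ('+' at Y0, '*' at Y1). That structure is LR(1), hence unambiguous.

Unambiguous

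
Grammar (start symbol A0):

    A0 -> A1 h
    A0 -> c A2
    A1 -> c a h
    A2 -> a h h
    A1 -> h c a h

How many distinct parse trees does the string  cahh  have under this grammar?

2

Parse trees for cahh:
  [A0 [A1 c a h] h]
  [A0 c [A2 a h h]]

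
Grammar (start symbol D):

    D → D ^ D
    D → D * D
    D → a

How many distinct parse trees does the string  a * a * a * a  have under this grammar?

5

Parse trees for a * a * a * a:
  [D [D a] * [D [D a] * [D [D a] * [D a]]]]
  [D [D a] * [D [D [D a] * [D a]] * [D a]]]
  [D [D [D a] * [D a]] * [D [D a] * [D a]]]
  [D [D [D a] * [D [D a] * [D a]]] * [D a]]
  [D [D [D [D a] * [D a]] * [D a]] * [D a]]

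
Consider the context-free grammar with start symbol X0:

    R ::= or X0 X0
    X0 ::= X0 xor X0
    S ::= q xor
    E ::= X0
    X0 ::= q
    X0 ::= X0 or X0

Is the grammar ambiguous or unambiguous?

Ambiguous

Witness: q or q or q

Derivation 1: X0 ⇒ X0 or X0 ⇒ q or X0 ⇒ q or X0 or X0 ⇒ q or q or X0 ⇒ q or q or q
Derivation 2: X0 ⇒ X0 or X0 ⇒ X0 or X0 or X0 ⇒ q or X0 or X0 ⇒ q or q or X0 ⇒ q or q or q

Two distinct leftmost derivations for the same string.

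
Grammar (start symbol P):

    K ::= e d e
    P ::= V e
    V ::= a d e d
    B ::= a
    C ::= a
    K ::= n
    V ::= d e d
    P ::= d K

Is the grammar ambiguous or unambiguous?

Ambiguous

Witness: d e d e

Derivation 1: P ⇒ V e ⇒ d e d e
Derivation 2: P ⇒ d K ⇒ d e d e

Two distinct leftmost derivations for the same string.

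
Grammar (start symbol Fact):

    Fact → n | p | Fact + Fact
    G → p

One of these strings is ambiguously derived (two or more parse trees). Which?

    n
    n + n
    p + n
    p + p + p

n: 1 tree
n + n: 1 tree
p + n: 1 tree
p + p + p: 2 trees

p + p + p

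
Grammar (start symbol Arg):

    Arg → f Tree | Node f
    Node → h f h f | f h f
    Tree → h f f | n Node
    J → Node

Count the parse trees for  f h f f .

2

Parse trees for f h f f:
  [Arg f [Tree h f f]]
  [Arg [Node f h f] f]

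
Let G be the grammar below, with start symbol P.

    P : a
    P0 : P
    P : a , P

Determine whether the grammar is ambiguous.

Only P is reachable from P; ignoring the rest: The reachable grammar is A → atom sep A | atom. Each atom is followed by either the separator (recurse) or end-of-string (stop) — no choice point.

Unambiguous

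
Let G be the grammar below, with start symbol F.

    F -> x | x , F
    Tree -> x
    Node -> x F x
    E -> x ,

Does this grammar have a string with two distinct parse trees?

(Tree, Node, E are unreachable from F, so their rules don't affect L(F).) Right-recursive list with a separator: after each atom, whether the separator follows determines the rule. One parse per string.

Unambiguous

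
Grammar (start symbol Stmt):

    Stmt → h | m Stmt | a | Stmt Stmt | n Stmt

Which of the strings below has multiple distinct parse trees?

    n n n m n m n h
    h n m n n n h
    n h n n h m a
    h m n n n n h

n n n m n m n h: 1 tree
h n m n n n h: 1 tree
n h n n h m a: 9 trees
h m n n n n h: 1 tree

n h n n h m a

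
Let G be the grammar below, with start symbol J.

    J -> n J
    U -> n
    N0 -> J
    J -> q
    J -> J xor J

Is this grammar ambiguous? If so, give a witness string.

Witness: n q xor q

Derivation 1: J ⇒ n J ⇒ n J xor J ⇒ n q xor J ⇒ n q xor q
Derivation 2: J ⇒ J xor J ⇒ n J xor J ⇒ n q xor J ⇒ n q xor q

Two distinct leftmost derivations for the same string.

Ambiguous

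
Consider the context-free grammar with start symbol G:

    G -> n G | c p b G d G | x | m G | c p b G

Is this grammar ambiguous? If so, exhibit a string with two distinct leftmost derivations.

Ambiguous

Witness: c p b c p b x d x

Derivation 1: G ⇒ c p b G d G ⇒ c p b c p b G d G ⇒ c p b c p b x d G ⇒ c p b c p b x d x
Derivation 2: G ⇒ c p b G ⇒ c p b c p b G d G ⇒ c p b c p b x d G ⇒ c p b c p b x d x

Two distinct leftmost derivations for the same string.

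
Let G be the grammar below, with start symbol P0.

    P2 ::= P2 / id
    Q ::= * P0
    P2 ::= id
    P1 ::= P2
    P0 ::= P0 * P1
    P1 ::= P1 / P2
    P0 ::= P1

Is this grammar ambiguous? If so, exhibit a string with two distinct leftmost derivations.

Ambiguous

Witness: id / id

Derivation 1: P0 ⇒ P1 ⇒ P2 ⇒ P2 / id ⇒ id / id
Derivation 2: P0 ⇒ P1 ⇒ P1 / P2 ⇒ P2 / P2 ⇒ id / P2 ⇒ id / id

Two distinct leftmost derivations for the same string.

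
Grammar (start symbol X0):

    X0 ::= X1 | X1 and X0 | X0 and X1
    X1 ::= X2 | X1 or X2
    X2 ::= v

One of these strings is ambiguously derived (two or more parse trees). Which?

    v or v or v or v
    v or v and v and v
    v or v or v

v or v or v or v: 1 tree
v or v and v and v: 4 trees
v or v or v: 1 tree

v or v and v and v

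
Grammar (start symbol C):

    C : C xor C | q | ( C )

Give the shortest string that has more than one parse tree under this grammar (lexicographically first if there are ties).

length 1: no string has ≥2 trees
length 3: no string has ≥2 trees
length 5: q xor q xor q has 2 parse trees

Two derivations of q xor q xor q:
  C ⇒ C xor C ⇒ C xor C xor C ⇒ q xor C xor C ⇒ q xor q xor C ⇒ q xor q xor q
  C ⇒ C xor C ⇒ q xor C ⇒ q xor C xor C ⇒ q xor q xor C ⇒ q xor q xor q

q xor q xor q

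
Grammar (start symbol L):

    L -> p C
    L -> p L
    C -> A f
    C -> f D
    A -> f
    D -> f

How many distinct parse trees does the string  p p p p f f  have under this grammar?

2

Parse trees for p p p p f f:
  [L p [L p [L p [L p [C [A f] f]]]]]
  [L p [L p [L p [L p [C f [D f]]]]]]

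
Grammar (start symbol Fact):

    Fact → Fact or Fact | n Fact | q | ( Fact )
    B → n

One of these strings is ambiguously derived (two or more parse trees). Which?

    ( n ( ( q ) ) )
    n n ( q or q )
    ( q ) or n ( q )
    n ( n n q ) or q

n ( n n q ) or q

( n ( ( q ) ) ): 1 tree
n n ( q or q ): 1 tree
( q ) or n ( q ): 1 tree
n ( n n q ) or q: 2 trees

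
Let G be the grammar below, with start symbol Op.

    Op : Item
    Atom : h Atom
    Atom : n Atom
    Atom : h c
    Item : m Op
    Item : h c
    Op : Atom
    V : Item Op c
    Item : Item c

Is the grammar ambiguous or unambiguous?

Ambiguous

Witness: h c

Derivation 1: Op ⇒ Item ⇒ h c
Derivation 2: Op ⇒ Atom ⇒ h c

Two distinct leftmost derivations for the same string.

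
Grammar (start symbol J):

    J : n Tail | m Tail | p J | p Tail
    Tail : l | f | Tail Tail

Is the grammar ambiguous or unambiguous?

Ambiguous

Witness: m f f f

Derivation 1: J ⇒ m Tail ⇒ m Tail Tail ⇒ m f Tail ⇒ m f Tail Tail ⇒ m f f Tail ⇒ m f f f
Derivation 2: J ⇒ m Tail ⇒ m Tail Tail ⇒ m Tail Tail Tail ⇒ m f Tail Tail ⇒ m f f Tail ⇒ m f f f

Two distinct leftmost derivations for the same string.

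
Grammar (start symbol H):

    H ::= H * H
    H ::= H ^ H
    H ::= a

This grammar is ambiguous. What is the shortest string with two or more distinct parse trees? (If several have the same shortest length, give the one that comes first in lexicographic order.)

a * a * a

length 1: no string has ≥2 trees
length 3: no string has ≥2 trees
length 5: a * a * a has 2 parse trees

Two derivations of a * a * a:
  H ⇒ H * H ⇒ H * H * H ⇒ a * H * H ⇒ a * a * H ⇒ a * a * a
  H ⇒ H * H ⇒ a * H ⇒ a * H * H ⇒ a * a * H ⇒ a * a * a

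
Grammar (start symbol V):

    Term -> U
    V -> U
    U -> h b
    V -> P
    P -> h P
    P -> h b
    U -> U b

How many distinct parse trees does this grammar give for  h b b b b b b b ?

1

Parse trees for h b b b b b b b:
  [V [U [U [U [U [U [U [U h b] b] b] b] b] b] b]]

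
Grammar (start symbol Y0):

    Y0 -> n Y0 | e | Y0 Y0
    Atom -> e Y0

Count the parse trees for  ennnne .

1

Parse trees for ennnne:
  [Y0 [Y0 e] [Y0 n [Y0 n [Y0 n [Y0 n [Y0 e]]]]]]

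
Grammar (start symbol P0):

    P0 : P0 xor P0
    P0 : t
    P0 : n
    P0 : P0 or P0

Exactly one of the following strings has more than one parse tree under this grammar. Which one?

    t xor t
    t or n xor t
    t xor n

t xor t: 1 tree
t or n xor t: 2 trees
t xor n: 1 tree

t or n xor t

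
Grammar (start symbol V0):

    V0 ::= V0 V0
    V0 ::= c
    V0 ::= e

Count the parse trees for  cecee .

14

Parse trees for cecee (showing first 6 of 14):
  [V0 [V0 c] [V0 [V0 e] [V0 [V0 c] [V0 [V0 e] [V0 e]]]]]
  [V0 [V0 c] [V0 [V0 e] [V0 [V0 [V0 c] [V0 e]] [V0 e]]]]
  [V0 [V0 c] [V0 [V0 [V0 e] [V0 c]] [V0 [V0 e] [V0 e]]]]
  [V0 [V0 c] [V0 [V0 [V0 e] [V0 [V0 c] [V0 e]]] [V0 e]]]
  [V0 [V0 c] [V0 [V0 [V0 [V0 e] [V0 c]] [V0 e]] [V0 e]]]
  [V0 [V0 [V0 c] [V0 e]] [V0 [V0 c] [V0 [V0 e] [V0 e]]]]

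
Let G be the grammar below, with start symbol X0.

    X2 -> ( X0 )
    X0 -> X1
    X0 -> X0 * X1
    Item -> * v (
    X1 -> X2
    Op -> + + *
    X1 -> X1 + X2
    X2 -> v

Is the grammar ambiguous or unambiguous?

Unambiguous

Only X0, X1, X2 are reachable from X0; ignoring the rest: The grammar is stratified — X0 handles '*' (left-recursive), X1 handles '+', X2 atoms. Each operator has a fixed associativity and precedence level, so every string has one parse.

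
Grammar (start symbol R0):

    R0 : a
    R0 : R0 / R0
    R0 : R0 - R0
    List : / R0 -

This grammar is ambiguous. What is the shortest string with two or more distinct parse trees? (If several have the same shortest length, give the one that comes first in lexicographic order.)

length 1: no string has ≥2 trees
length 3: no string has ≥2 trees
length 5: a - a - a has 2 parse trees

Two derivations of a - a - a:
  R0 ⇒ R0 - R0 ⇒ a - R0 ⇒ a - R0 - R0 ⇒ a - a - R0 ⇒ a - a - a
  R0 ⇒ R0 - R0 ⇒ R0 - R0 - R0 ⇒ a - R0 - R0 ⇒ a - a - R0 ⇒ a - a - a

a - a - a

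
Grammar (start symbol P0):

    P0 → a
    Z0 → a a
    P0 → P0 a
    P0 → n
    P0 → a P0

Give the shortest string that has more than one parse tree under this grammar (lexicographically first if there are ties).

a a

length 1: no string has ≥2 trees
length 2: a a has 2 parse trees

Two derivations of a a:
  P0 ⇒ P0 a ⇒ a a
  P0 ⇒ a P0 ⇒ a a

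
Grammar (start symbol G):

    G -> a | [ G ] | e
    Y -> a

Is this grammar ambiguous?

Unambiguous

Only G is reachable from G; ignoring the rest: Each string is a nest of matched brackets around a single atom. An opening bracket forces the recursive rule; an atom forces the base rule.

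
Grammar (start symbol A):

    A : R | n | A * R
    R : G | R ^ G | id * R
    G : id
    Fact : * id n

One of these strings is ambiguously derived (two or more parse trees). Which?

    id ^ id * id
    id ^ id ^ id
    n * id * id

n * id * id

id ^ id * id: 1 tree
id ^ id ^ id: 1 tree
n * id * id: 2 trees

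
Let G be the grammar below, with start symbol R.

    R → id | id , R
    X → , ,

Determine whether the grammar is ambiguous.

Only R is reachable from R; ignoring the rest: Right-recursive list with a separator: after each atom, whether the separator follows determines the rule. One parse per string.

Unambiguous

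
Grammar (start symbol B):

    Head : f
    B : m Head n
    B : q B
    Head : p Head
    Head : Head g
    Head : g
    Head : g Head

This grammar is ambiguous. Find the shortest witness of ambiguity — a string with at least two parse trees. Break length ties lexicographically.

length 3: no string has ≥2 trees
length 4: m g g n has 2 parse trees

Two derivations of m g g n:
  B ⇒ m Head n ⇒ m Head g n ⇒ m g g n
  B ⇒ m Head n ⇒ m g Head n ⇒ m g g n

m g g n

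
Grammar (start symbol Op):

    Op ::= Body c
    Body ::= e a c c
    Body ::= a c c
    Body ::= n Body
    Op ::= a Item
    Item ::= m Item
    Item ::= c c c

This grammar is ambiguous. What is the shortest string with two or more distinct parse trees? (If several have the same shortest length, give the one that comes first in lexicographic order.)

length 4: a c c c has 2 parse trees

Two derivations of a c c c:
  Op ⇒ Body c ⇒ a c c c
  Op ⇒ a Item ⇒ a c c c

a c c c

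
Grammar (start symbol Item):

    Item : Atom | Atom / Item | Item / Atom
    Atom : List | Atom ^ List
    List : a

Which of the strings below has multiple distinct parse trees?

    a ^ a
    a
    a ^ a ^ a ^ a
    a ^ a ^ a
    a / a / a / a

a ^ a: 1 tree
a: 1 tree
a ^ a ^ a ^ a: 1 tree
a ^ a ^ a: 1 tree
a / a / a / a: 8 trees

a / a / a / a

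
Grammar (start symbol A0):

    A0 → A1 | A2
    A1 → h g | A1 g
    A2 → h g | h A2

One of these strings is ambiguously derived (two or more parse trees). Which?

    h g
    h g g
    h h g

h g

h g: 2 trees
h g g: 1 tree
h h g: 1 tree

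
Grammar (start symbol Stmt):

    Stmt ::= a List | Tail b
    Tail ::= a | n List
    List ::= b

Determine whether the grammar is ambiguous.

Ambiguous

Witness: a b

Derivation 1: Stmt ⇒ a List ⇒ a b
Derivation 2: Stmt ⇒ Tail b ⇒ a b

Two distinct leftmost derivations for the same string.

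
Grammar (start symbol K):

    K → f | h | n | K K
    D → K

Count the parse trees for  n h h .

Parse trees for n h h:
  [K [K n] [K [K h] [K h]]]
  [K [K [K n] [K h]] [K h]]

2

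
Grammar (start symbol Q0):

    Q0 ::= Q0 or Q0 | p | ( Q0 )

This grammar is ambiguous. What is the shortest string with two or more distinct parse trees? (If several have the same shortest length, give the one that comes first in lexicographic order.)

p or p or p

length 1: no string has ≥2 trees
length 3: no string has ≥2 trees
length 5: p or p or p has 2 parse trees

Two derivations of p or p or p:
  Q0 ⇒ Q0 or Q0 ⇒ Q0 or Q0 or Q0 ⇒ p or Q0 or Q0 ⇒ p or p or Q0 ⇒ p or p or p
  Q0 ⇒ Q0 or Q0 ⇒ p or Q0 ⇒ p or Q0 or Q0 ⇒ p or p or Q0 ⇒ p or p or p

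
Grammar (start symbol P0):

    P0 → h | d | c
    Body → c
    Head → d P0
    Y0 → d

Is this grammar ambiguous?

(Body, Head, Y0 are unreachable from P0, so their rules don't affect L(P0).) Restricted to the reachable nonterminals, every rule has the form A → t or A → t B, and no two rules for the same A share a first terminal. The grammar encodes a DFA — one run per string.

Unambiguous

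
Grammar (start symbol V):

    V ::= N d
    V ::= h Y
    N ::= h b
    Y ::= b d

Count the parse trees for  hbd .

2

Parse trees for hbd:
  [V [N h b] d]
  [V h [Y b d]]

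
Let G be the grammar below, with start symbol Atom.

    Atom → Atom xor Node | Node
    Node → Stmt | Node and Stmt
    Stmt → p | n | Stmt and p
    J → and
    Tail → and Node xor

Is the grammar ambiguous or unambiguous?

Witness: n and p

Derivation 1: Atom ⇒ Node ⇒ Stmt ⇒ Stmt and p ⇒ n and p
Derivation 2: Atom ⇒ Node ⇒ Node and Stmt ⇒ Stmt and Stmt ⇒ n and Stmt ⇒ n and p

Two distinct leftmost derivations for the same string.

Ambiguous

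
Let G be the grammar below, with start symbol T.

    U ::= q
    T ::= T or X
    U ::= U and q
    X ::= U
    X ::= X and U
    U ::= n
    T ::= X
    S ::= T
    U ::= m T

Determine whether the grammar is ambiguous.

Ambiguous

Witness: n and q

Derivation 1: T ⇒ X ⇒ U ⇒ U and q ⇒ n and q
Derivation 2: T ⇒ X ⇒ X and U ⇒ U and U ⇒ n and U ⇒ n and q

Two distinct leftmost derivations for the same string.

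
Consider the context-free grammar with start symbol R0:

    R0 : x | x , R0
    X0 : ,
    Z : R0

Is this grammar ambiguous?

Unambiguous

(X0, Z are unreachable from R0, so their rules don't affect L(R0).) The reachable grammar is A → atom sep A | atom. Each atom is followed by either the separator (recurse) or end-of-string (stop) — no choice point.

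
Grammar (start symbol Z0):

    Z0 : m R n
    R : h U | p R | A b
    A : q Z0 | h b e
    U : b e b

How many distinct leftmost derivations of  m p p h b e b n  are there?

2

Parse trees for m p p h b e b n:
  [Z0 m [R p [R p [R h [U b e b]]]] n]
  [Z0 m [R p [R p [R [A h b e] b]]] n]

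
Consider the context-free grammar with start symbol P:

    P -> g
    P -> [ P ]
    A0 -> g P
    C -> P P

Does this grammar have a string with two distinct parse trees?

Unambiguous

(C, A0 are unreachable from P, so their rules don't affect L(P).) L(P) is { openⁿ atom closeⁿ : n ≥ 0 }. The bracket depth fixes n, and the derivation is forced at every step.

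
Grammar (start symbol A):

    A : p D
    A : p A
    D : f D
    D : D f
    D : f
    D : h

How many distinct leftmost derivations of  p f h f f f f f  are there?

6

Parse trees for p f h f f f f f:
  [A p [D f [D [D [D [D [D [D h] f] f] f] f] f]]]
  [A p [D [D f [D [D [D [D [D h] f] f] f] f]] f]]
  [A p [D [D [D f [D [D [D [D h] f] f] f]] f] f]]
  [A p [D [D [D [D f [D [D [D h] f] f]] f] f] f]]
  [A p [D [D [D [D [D f [D [D h] f]] f] f] f] f]]
  [A p [D [D [D [D [D [D f [D h]] f] f] f] f] f]]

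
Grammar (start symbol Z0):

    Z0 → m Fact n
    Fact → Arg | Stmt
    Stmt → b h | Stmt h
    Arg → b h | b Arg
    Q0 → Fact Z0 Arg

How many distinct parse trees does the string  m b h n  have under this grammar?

Parse trees for m b h n:
  [Z0 m [Fact [Arg b h]] n]
  [Z0 m [Fact [Stmt b h]] n]

2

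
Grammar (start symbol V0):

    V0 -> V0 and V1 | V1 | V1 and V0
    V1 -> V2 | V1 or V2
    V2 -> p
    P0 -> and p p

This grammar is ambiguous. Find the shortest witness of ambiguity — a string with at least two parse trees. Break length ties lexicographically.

p and p

length 1: no string has ≥2 trees
length 3: p and p has 2 parse trees

Two derivations of p and p:
  V0 ⇒ V0 and V1 ⇒ V1 and V1 ⇒ V2 and V1 ⇒ p and V1 ⇒ p and V2 ⇒ p and p
  V0 ⇒ V1 and V0 ⇒ V2 and V0 ⇒ p and V0 ⇒ p and V1 ⇒ p and V2 ⇒ p and p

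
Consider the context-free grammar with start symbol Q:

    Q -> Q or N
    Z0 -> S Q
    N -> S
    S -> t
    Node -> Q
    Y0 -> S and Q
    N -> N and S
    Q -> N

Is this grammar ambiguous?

Unambiguous

Only Q, N, S are reachable from Q; ignoring the rest: The grammar is stratified — Q handles 'or' (left-recursive), N handles 'and', S atoms. Each operator has a fixed associativity and precedence level, so every string has one parse.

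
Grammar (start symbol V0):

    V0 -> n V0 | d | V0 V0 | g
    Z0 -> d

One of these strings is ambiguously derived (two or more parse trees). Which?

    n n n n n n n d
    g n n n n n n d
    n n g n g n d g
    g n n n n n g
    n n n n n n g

n n n n n n n d: 1 tree
g n n n n n n d: 1 tree
n n g n g n d g: 55 trees
g n n n n n g: 1 tree
n n n n n n g: 1 tree

n n g n g n d g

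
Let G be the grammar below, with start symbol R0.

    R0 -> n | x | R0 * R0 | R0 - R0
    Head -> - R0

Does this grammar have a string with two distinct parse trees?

Witness: n * n * n

Derivation 1: R0 ⇒ R0 * R0 ⇒ n * R0 ⇒ n * R0 * R0 ⇒ n * n * R0 ⇒ n * n * n
Derivation 2: R0 ⇒ R0 * R0 ⇒ R0 * R0 * R0 ⇒ n * R0 * R0 ⇒ n * n * R0 ⇒ n * n * n

Two distinct leftmost derivations for the same string.

Ambiguous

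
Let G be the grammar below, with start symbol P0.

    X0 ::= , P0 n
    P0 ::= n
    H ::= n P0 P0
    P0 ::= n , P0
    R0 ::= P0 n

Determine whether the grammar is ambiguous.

(H, R0, X0 are unreachable from P0, so their rules don't affect L(P0).) The reachable grammar is A → atom sep A | atom. Each atom is followed by either the separator (recurse) or end-of-string (stop) — no choice point.

Unambiguous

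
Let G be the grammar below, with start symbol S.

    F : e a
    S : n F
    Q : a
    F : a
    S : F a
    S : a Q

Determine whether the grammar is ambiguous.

Ambiguous

Witness: a a

Derivation 1: S ⇒ F a ⇒ a a
Derivation 2: S ⇒ a Q ⇒ a a

Two distinct leftmost derivations for the same string.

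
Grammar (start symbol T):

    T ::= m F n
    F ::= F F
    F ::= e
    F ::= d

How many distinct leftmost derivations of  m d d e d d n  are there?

14

Parse trees for m d d e d d n (showing first 6 of 14):
  [T m [F [F d] [F [F d] [F [F e] [F [F d] [F d]]]]] n]
  [T m [F [F d] [F [F d] [F [F [F e] [F d]] [F d]]]] n]
  [T m [F [F d] [F [F [F d] [F e]] [F [F d] [F d]]]] n]
  [T m [F [F d] [F [F [F d] [F [F e] [F d]]] [F d]]] n]
  [T m [F [F d] [F [F [F [F d] [F e]] [F d]] [F d]]] n]
  [T m [F [F [F d] [F d]] [F [F e] [F [F d] [F d]]]] n]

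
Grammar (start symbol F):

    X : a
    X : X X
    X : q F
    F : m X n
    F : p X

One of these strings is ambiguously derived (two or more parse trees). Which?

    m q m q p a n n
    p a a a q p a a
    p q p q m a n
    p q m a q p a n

m q m q p a n n: 1 tree
p a a a q p a a: 19 trees
p q p q m a n: 1 tree
p q m a q p a n: 1 tree

p a a a q p a a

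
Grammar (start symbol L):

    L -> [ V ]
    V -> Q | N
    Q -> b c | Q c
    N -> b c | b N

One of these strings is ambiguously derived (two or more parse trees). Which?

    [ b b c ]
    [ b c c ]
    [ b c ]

[ b b c ]: 1 tree
[ b c c ]: 1 tree
[ b c ]: 2 trees

[ b c ]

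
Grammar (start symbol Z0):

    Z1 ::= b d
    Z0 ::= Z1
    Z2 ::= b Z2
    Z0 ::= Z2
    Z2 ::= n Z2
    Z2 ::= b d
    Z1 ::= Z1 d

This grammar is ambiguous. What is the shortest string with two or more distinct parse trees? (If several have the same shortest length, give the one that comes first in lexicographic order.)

b d

length 2: b d has 2 parse trees

Two derivations of b d:
  Z0 ⇒ Z1 ⇒ b d
  Z0 ⇒ Z2 ⇒ b d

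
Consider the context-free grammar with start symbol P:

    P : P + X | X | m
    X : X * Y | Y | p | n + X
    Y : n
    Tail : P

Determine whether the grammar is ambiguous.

Ambiguous

Witness: n + n

Derivation 1: P ⇒ P + X ⇒ X + X ⇒ Y + X ⇒ n + X ⇒ n + Y ⇒ n + n
Derivation 2: P ⇒ X ⇒ n + X ⇒ n + Y ⇒ n + n

Two distinct leftmost derivations for the same string.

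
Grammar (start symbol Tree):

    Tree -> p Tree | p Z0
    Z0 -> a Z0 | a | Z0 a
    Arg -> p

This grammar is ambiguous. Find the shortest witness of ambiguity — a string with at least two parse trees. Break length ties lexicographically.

p a a

length 2: no string has ≥2 trees
length 3: p a a has 2 parse trees

Two derivations of p a a:
  Tree ⇒ p Z0 ⇒ p a Z0 ⇒ p a a
  Tree ⇒ p Z0 ⇒ p Z0 a ⇒ p a a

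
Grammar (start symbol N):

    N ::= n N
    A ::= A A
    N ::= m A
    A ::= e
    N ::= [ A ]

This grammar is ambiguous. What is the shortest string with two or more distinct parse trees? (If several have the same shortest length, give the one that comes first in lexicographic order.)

length 2: no string has ≥2 trees
length 3: no string has ≥2 trees
length 4: m e e e has 2 parse trees

Two derivations of m e e e:
  N ⇒ m A ⇒ m A A ⇒ m A A A ⇒ m e A A ⇒ m e e A ⇒ m e e e
  N ⇒ m A ⇒ m A A ⇒ m e A ⇒ m e A A ⇒ m e e A ⇒ m e e e

m e e e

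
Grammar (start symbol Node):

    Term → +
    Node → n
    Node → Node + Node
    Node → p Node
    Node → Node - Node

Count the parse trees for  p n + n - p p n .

Parse trees for p n + n - p p n:
  [Node [Node p [Node n]] + [Node [Node n] - [Node p [Node p [Node n]]]]]
  [Node p [Node [Node n] + [Node [Node n] - [Node p [Node p [Node n]]]]]]
  [Node p [Node [Node [Node n] + [Node n]] - [Node p [Node p [Node n]]]]]
  [Node [Node [Node p [Node n]] + [Node n]] - [Node p [Node p [Node n]]]]
  [Node [Node p [Node [Node n] + [Node n]]] - [Node p [Node p [Node n]]]]

5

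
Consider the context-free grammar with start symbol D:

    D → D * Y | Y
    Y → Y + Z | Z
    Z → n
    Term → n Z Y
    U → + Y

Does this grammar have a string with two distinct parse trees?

Only D, Y, Z are reachable from D; ignoring the rest: This is a standard precedence ladder (D over Y over Z), with each level left-recursive on its own operator ('*' at D, '+' at Y). That structure is LR(1), hence unambiguous.

Unambiguous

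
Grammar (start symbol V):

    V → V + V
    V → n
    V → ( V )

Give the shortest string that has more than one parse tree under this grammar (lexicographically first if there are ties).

n + n + n

length 1: no string has ≥2 trees
length 3: no string has ≥2 trees
length 5: n + n + n has 2 parse trees

Two derivations of n + n + n:
  V ⇒ V + V ⇒ V + V + V ⇒ n + V + V ⇒ n + n + V ⇒ n + n + n
  V ⇒ V + V ⇒ n + V ⇒ n + V + V ⇒ n + n + V ⇒ n + n + n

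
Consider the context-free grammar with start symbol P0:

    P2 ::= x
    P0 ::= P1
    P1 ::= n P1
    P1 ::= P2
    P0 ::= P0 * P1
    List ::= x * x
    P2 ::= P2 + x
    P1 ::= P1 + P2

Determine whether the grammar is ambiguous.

Witness: x + x

Derivation 1: P0 ⇒ P1 ⇒ P2 ⇒ P2 + x ⇒ x + x
Derivation 2: P0 ⇒ P1 ⇒ P1 + P2 ⇒ P2 + P2 ⇒ x + P2 ⇒ x + x

Two distinct leftmost derivations for the same string.

Ambiguous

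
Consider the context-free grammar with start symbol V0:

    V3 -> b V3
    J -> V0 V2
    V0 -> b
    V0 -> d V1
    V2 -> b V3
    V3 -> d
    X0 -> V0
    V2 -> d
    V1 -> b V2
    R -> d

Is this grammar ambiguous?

Unambiguous

Only V0, V1, V2, V3 are reachable from V0; ignoring the rest: Each reachable nonterminal has at most one production per leading terminal, and all productions are right-linear; the derivation is determined token-by-token.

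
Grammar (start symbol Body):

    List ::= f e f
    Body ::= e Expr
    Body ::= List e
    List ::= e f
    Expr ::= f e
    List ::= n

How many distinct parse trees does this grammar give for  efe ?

Parse trees for efe:
  [Body e [Expr f e]]
  [Body [List e f] e]

2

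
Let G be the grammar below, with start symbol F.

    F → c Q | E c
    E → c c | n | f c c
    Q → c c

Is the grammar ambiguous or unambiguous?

Witness: c c c

Derivation 1: F ⇒ c Q ⇒ c c c
Derivation 2: F ⇒ E c ⇒ c c c

Two distinct leftmost derivations for the same string.

Ambiguous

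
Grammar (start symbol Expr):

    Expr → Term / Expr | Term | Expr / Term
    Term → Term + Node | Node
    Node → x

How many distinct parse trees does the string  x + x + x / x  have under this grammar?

Parse trees for x + x + x / x:
  [Expr [Term [Term [Term [Node x]] + [Node x]] + [Node x]] / [Expr [Term [Node x]]]]
  [Expr [Expr [Term [Term [Term [Node x]] + [Node x]] + [Node x]]] / [Term [Node x]]]

2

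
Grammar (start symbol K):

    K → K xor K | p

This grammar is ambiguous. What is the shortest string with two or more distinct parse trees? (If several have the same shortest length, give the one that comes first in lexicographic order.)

length 1: no string has ≥2 trees
length 3: no string has ≥2 trees
length 5: p xor p xor p has 2 parse trees

Two derivations of p xor p xor p:
  K ⇒ K xor K ⇒ K xor K xor K ⇒ p xor K xor K ⇒ p xor p xor K ⇒ p xor p xor p
  K ⇒ K xor K ⇒ p xor K ⇒ p xor K xor K ⇒ p xor p xor K ⇒ p xor p xor p

p xor p xor p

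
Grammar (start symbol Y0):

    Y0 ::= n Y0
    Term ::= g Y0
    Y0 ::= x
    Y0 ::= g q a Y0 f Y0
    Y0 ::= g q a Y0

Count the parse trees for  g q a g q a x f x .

2

Parse trees for g q a g q a x f x:
  [Y0 g q a [Y0 g q a [Y0 x]] f [Y0 x]]
  [Y0 g q a [Y0 g q a [Y0 x] f [Y0 x]]]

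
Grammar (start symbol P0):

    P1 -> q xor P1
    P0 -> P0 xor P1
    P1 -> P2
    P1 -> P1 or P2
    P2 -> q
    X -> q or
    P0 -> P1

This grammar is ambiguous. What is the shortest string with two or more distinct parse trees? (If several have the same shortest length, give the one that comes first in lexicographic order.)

q xor q

length 1: no string has ≥2 trees
length 3: q xor q has 2 parse trees

Two derivations of q xor q:
  P0 ⇒ P0 xor P1 ⇒ P1 xor P1 ⇒ P2 xor P1 ⇒ q xor P1 ⇒ q xor P2 ⇒ q xor q
  P0 ⇒ P1 ⇒ q xor P1 ⇒ q xor P2 ⇒ q xor q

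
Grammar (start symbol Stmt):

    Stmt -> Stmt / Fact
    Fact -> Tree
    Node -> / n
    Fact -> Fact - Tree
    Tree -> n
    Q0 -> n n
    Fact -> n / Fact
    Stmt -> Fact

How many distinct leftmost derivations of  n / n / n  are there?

Parse trees for n / n / n:
  [Stmt [Stmt [Fact [Tree n]]] / [Fact n / [Fact [Tree n]]]]
  [Stmt [Stmt [Stmt [Fact [Tree n]]] / [Fact [Tree n]]] / [Fact [Tree n]]]
  [Stmt [Stmt [Fact n / [Fact [Tree n]]]] / [Fact [Tree n]]]
  [Stmt [Fact n / [Fact n / [Fact [Tree n]]]]]

4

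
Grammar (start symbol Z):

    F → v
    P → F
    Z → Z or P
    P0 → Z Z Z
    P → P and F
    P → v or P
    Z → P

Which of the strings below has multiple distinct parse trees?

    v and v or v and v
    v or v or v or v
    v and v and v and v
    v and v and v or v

v or v or v or v

v and v or v and v: 1 tree
v or v or v or v: 8 trees
v and v and v and v: 1 tree
v and v and v or v: 1 tree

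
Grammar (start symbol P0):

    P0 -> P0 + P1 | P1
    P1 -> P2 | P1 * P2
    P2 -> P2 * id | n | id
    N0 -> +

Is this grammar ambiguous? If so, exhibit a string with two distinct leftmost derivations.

Ambiguous

Witness: id * id

Derivation 1: P0 ⇒ P1 ⇒ P2 ⇒ P2 * id ⇒ id * id
Derivation 2: P0 ⇒ P1 ⇒ P1 * P2 ⇒ P2 * P2 ⇒ id * P2 ⇒ id * id

Two distinct leftmost derivations for the same string.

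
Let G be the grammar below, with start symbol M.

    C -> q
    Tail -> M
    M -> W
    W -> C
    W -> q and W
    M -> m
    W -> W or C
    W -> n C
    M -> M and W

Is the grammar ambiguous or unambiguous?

Ambiguous

Witness: q and q

Derivation 1: M ⇒ W ⇒ q and W ⇒ q and C ⇒ q and q
Derivation 2: M ⇒ M and W ⇒ W and W ⇒ C and W ⇒ q and W ⇒ q and C ⇒ q and q

Two distinct leftmost derivations for the same string.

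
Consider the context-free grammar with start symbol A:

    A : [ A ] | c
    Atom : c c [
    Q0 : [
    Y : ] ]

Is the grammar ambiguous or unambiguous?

(Atom, Q0, Y are unreachable from A, so their rules don't affect L(A).) Each string is a nest of matched brackets around a single atom. An opening bracket forces the recursive rule; an atom forces the base rule.

Unambiguous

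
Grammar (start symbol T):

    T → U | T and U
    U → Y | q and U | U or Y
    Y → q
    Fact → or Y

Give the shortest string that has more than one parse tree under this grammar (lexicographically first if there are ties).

q and q

length 1: no string has ≥2 trees
length 3: q and q has 2 parse trees

Two derivations of q and q:
  T ⇒ U ⇒ q and U ⇒ q and Y ⇒ q and q
  T ⇒ T and U ⇒ U and U ⇒ Y and U ⇒ q and U ⇒ q and Y ⇒ q and q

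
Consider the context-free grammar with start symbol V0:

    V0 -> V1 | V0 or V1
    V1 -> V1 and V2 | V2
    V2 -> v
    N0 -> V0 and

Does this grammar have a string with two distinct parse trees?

Unambiguous

(N0 is unreachable from V0, so its rules don't affect L(V0).) V0 → V0 or V1 | V1  ;  V1 → V1 and V2 | V2  — a left-associative chain with V2 at the bottom. Each string factors uniquely by precedence.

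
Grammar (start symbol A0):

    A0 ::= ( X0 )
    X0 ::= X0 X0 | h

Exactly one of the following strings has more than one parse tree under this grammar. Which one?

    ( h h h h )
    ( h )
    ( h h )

( h h h h ): 5 trees
( h ): 1 tree
( h h ): 1 tree

( h h h h )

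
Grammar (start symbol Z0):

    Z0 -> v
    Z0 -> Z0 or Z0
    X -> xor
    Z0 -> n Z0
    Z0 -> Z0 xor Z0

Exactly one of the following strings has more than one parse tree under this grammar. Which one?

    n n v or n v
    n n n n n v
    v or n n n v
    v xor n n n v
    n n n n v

n n v or n v

n n v or n v: 3 trees
n n n n n v: 1 tree
v or n n n v: 1 tree
v xor n n n v: 1 tree
n n n n v: 1 tree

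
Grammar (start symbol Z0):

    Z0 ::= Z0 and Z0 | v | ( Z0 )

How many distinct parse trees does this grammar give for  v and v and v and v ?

5

Parse trees for v and v and v and v:
  [Z0 [Z0 v] and [Z0 [Z0 v] and [Z0 [Z0 v] and [Z0 v]]]]
  [Z0 [Z0 v] and [Z0 [Z0 [Z0 v] and [Z0 v]] and [Z0 v]]]
  [Z0 [Z0 [Z0 v] and [Z0 v]] and [Z0 [Z0 v] and [Z0 v]]]
  [Z0 [Z0 [Z0 v] and [Z0 [Z0 v] and [Z0 v]]] and [Z0 v]]
  [Z0 [Z0 [Z0 [Z0 v] and [Z0 v]] and [Z0 v]] and [Z0 v]]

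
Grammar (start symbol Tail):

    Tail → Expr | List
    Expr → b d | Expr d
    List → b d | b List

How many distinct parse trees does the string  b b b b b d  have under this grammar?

1

Parse trees for b b b b b d:
  [Tail [List b [List b [List b [List b [List b d]]]]]]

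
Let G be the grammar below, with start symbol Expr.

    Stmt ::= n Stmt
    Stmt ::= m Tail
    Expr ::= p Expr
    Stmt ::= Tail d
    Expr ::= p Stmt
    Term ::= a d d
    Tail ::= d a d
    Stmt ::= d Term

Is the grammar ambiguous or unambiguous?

Ambiguous

Witness: p d a d d

Derivation 1: Expr ⇒ p Stmt ⇒ p Tail d ⇒ p d a d d
Derivation 2: Expr ⇒ p Stmt ⇒ p d Term ⇒ p d a d d

Two distinct leftmost derivations for the same string.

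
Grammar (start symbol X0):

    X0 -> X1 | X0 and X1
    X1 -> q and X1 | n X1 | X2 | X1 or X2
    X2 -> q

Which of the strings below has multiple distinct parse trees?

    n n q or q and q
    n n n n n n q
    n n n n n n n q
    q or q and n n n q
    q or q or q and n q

n n q or q and q

n n q or q and q: 3 trees
n n n n n n q: 1 tree
n n n n n n n q: 1 tree
q or q and n n n q: 1 tree
q or q or q and n q: 1 tree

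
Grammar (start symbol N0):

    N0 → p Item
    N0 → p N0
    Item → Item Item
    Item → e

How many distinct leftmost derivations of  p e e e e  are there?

5

Parse trees for p e e e e:
  [N0 p [Item [Item e] [Item [Item e] [Item [Item e] [Item e]]]]]
  [N0 p [Item [Item e] [Item [Item [Item e] [Item e]] [Item e]]]]
  [N0 p [Item [Item [Item e] [Item e]] [Item [Item e] [Item e]]]]
  [N0 p [Item [Item [Item e] [Item [Item e] [Item e]]] [Item e]]]
  [N0 p [Item [Item [Item [Item e] [Item e]] [Item e]] [Item e]]]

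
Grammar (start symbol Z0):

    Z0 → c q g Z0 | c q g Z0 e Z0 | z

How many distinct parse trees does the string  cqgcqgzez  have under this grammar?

2

Parse trees for cqgcqgzez:
  [Z0 c q g [Z0 c q g [Z0 z] e [Z0 z]]]
  [Z0 c q g [Z0 c q g [Z0 z]] e [Z0 z]]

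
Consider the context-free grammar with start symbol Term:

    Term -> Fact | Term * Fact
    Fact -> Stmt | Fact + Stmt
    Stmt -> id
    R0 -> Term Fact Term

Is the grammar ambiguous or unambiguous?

Only Term, Fact, Stmt are reachable from Term; ignoring the rest: The grammar is stratified — Term handles '*' (left-recursive), Fact handles '+', Stmt atoms. Each operator has a fixed associativity and precedence level, so every string has one parse.

Unambiguous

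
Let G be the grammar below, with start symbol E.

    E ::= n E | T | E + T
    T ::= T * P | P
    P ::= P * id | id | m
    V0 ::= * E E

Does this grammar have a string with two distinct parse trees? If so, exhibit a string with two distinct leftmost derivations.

Witness: id * id

Derivation 1: E ⇒ T ⇒ T * P ⇒ P * P ⇒ id * P ⇒ id * id
Derivation 2: E ⇒ T ⇒ P ⇒ P * id ⇒ id * id

Two distinct leftmost derivations for the same string.

Ambiguous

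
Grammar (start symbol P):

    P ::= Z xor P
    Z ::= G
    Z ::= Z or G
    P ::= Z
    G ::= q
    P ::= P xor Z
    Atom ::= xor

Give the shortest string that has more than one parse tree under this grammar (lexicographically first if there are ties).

q xor q

length 1: no string has ≥2 trees
length 3: q xor q has 2 parse trees

Two derivations of q xor q:
  P ⇒ Z xor P ⇒ G xor P ⇒ q xor P ⇒ q xor Z ⇒ q xor G ⇒ q xor q
  P ⇒ P xor Z ⇒ Z xor Z ⇒ G xor Z ⇒ q xor Z ⇒ q xor G ⇒ q xor q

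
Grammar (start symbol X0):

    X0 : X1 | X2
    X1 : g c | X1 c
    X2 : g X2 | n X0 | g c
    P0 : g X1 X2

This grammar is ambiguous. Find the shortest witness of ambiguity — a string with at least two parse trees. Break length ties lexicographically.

g c

length 2: g c has 2 parse trees

Two derivations of g c:
  X0 ⇒ X1 ⇒ g c
  X0 ⇒ X2 ⇒ g c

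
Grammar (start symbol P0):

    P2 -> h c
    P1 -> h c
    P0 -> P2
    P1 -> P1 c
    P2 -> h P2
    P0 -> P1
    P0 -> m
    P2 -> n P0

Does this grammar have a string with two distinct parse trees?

Witness: h c

Derivation 1: P0 ⇒ P2 ⇒ h c
Derivation 2: P0 ⇒ P1 ⇒ h c

Two distinct leftmost derivations for the same string.

Ambiguous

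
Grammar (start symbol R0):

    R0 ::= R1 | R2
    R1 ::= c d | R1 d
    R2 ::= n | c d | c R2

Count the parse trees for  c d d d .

Parse trees for c d d d:
  [R0 [R1 [R1 [R1 c d] d] d]]

1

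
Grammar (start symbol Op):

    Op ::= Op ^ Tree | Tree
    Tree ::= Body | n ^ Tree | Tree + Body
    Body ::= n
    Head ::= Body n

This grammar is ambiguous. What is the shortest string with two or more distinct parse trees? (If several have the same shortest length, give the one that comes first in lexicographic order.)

n ^ n

length 1: no string has ≥2 trees
length 3: n ^ n has 2 parse trees

Two derivations of n ^ n:
  Op ⇒ Op ^ Tree ⇒ Tree ^ Tree ⇒ Body ^ Tree ⇒ n ^ Tree ⇒ n ^ Body ⇒ n ^ n
  Op ⇒ Tree ⇒ n ^ Tree ⇒ n ^ Body ⇒ n ^ n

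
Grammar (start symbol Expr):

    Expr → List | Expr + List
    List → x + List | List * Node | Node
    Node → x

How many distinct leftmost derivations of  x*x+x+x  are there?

Parse trees for x*x+x+x:
  [Expr [Expr [List [List [Node x]] * [Node x]]] + [List x + [List [Node x]]]]
  [Expr [Expr [Expr [List [List [Node x]] * [Node x]]] + [List [Node x]]] + [List [Node x]]]

2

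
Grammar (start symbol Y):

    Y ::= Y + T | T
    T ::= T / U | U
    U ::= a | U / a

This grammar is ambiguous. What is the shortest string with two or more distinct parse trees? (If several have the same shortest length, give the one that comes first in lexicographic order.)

length 1: no string has ≥2 trees
length 3: a / a has 2 parse trees

Two derivations of a / a:
  Y ⇒ T ⇒ T / U ⇒ U / U ⇒ a / U ⇒ a / a
  Y ⇒ T ⇒ U ⇒ U / a ⇒ a / a

a / a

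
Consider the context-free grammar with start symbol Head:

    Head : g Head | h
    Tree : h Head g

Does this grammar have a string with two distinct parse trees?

(Tree is unreachable from Head, so its rules don't affect L(Head).) Restricted to the reachable nonterminals, every rule has the form A → t or A → t B, and no two rules for the same A share a first terminal. The grammar encodes a DFA — one run per string.

Unambiguous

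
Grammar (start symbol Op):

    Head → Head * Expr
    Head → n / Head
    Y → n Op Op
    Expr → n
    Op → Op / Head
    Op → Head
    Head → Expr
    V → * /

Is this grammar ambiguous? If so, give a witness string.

Ambiguous

Witness: n / n

Derivation 1: Op ⇒ Op / Head ⇒ Head / Head ⇒ Expr / Head ⇒ n / Head ⇒ n / Expr ⇒ n / n
Derivation 2: Op ⇒ Head ⇒ n / Head ⇒ n / Expr ⇒ n / n

Two distinct leftmost derivations for the same string.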